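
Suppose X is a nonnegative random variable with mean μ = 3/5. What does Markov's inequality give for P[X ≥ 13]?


μ = E[X] = 3/5, a = 13.
Markov: P[X ≥ 13] ≤ μ/a = (3/5)/13 = 3/65.
Numerically: ≈ 0.0462.
(Since a = 13 > μ = 0.6000, the bound 3/65 is < 1 and informative.)

P[X ≥ 13] ≤ 3/65 ≈ 0.0462.


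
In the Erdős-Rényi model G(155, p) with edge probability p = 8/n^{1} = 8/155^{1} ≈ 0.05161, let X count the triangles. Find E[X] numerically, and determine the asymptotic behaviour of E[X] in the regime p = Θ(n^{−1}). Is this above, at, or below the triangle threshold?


Number of potential triangles: C(155, 3) = 608685.
Each occurs with probability p³ ≈ (0.05161)³ ≈ 1.374912e-04.
By linearity: E[X] = C(155, 3)·p³ ≈ 608685 · 1.374912e-04 ≈ 83.6888.
Here α = 1, so p = 8/n is exactly at the triangle threshold p ~ 1/n. Asymptotically E[X] → c³/6 = 8³/6 = 256/3 ≈ 85.3333, a bounded constant. In this regime the triangle count is asymptotically Poisson(c³/6).

E[X] ≈ 83.6888; in regime p = Θ(1/n^{1}) E[X] stays bounded (at the triangle threshold p ~ 1/n).


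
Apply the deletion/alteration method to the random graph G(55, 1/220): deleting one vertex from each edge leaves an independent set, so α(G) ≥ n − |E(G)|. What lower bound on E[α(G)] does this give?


E[|E(G)|] = C(55, 2)·p = 1485 · (1/220) = 27/4.
E[α(G)] ≥ n − E[|E(G)|] = 55 − 27/4 = 193/4.
Numerically: ≈ 48.250.
(This is only a lower bound; the true E[α(G)] may be larger.)

E[α(G)] ≥ 193/4 ≈ 48.250.


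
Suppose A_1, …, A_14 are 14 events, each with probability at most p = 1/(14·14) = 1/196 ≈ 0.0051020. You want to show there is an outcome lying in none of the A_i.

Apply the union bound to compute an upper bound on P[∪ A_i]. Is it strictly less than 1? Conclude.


Union bound: P[∪_{i=1}^{14} A_i] ≤ Σ_i P[A_i] ≤ 14·p = 14·(1/196) = 1/14.
Numerically: 1/14 ≈ 0.0714286.
Is 1/14 < 1? YES.
Since P[∪ A_i] ≤ 1/14 < 1, the complement has P[∩ A_i^c] ≥ 1 − 1/14 = 13/14 > 0, so some outcome avoids every A_i.

14·p = 1/14 ≈ 0.0714286; existence CERTIFIED by the union bound.


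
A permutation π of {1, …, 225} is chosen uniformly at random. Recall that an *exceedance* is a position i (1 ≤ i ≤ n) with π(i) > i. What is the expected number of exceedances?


Write X = Σ_{i=1}^{225} X_i, where X_i = 1_{π(i) > i}.
For each fixed i, π(i) is uniform over {1, …, 225} (marginal of a uniform permutation), so P[π(i) > i] = (n − i)/n. Summing: Σ_{i=1}^{225} (n − i)/n = (0 + 1 + … + 224)/225 = 225(225 − 1)/(2·225) = (225 − 1)/2.
Hence E[X] = Σ_{i=1}^{225} (225 − i)/225 = 112 ≈ 112.000.

E[X] = 112 = 112.000.


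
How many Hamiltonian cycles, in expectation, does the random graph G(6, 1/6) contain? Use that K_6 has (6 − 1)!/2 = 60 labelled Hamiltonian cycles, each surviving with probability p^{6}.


K_6 has (6 − 1)!/2 = 60 labelled Hamiltonian cycles.
For each such Hamiltonian cycle H, let X_H = 1 if all 6 edges of H are present in G. Then P[X_H = 1] = p^{6} = (1/6)^{6} = 1/46656.
By linearity: E[X] = Σ_H E[X_H] = 60 · p^{6} = 60 · 1/46656 = 5/3888.
Numerically: E[X] ≈ 0.001286.

E[X] = 60 · (1/6)^{6} = 5/3888 ≈ 0.001286.


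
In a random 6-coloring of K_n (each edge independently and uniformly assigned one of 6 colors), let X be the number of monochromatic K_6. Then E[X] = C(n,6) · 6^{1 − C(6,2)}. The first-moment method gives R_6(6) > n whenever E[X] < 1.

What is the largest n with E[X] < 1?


We need C(n, 6) · 6^{1 − 15} < 1, i.e. C(n, 6) < 6^{15 − 1} = 78364164096.
Check values of n near the boundary:
  n = 196: C(196, 6) = 72887293024; 72887293024 < 78364164096? YES
  n = 197: C(197, 6) = 75176946208; 75176946208 < 78364164096? YES
  n = 198: C(198, 6) = 77526225777; 77526225777 < 78364164096? YES
  n = 199: C(199, 6) = 79936367511; 79936367511 < 78364164096? NO
  n = 200: C(200, 6) = 82408626300; 82408626300 < 78364164096? NO
  n = 201: C(201, 6) = 84944276340; 84944276340 < 78364164096? NO
The largest n with C(n, 6) < 78364164096 is n = 198 (where E[X] = 25842075259/26121388032 ≈ 0.9893). Hence R_6(6) > 198, i.e. R_6(6) ≥ 199.

Largest n = 198; hence R_6(6) > 198.


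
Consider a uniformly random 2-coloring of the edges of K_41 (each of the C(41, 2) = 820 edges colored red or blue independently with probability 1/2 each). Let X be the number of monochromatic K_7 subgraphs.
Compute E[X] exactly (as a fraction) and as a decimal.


Let X = Σ_S X_S over the C(41, 7) = 22481940 subsets S of size 7, where X_S = 1 if the K_7 on S is monochromatic.
For a fixed S, the K_7 on S has C(7, 2) = 21 edges. P[all 21 edges red] = (1/2)^21, and likewise for blue, so P[monochromatic] = 2·(1/2)^21 = 2^{1 − 21} = 1/1048576.
Summing: E[X] = C(41, 7) · 2^{1 − 21} = 22481940 · 1/1048576 = 5620485/262144.
Numerically: E[X] ≈ 21.440449.

E[X] = C(41,7)·2^(1−C(7,2)) = 5620485/262144 ≈ 21.440449.


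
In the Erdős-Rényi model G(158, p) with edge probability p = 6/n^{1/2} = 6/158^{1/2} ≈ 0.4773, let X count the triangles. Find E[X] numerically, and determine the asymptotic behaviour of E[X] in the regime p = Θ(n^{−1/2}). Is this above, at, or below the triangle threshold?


Number of potential triangles: C(158, 3) = 644956.
Each occurs with probability p³ ≈ (0.4773)³ ≈ 1.087597e-01.
By linearity: E[X] = C(158, 3)·p³ ≈ 644956 · 1.087597e-01 ≈ 70145.2404.
Since α = 1/2 < 1, p = c/n^{1/2} ≫ 1/n is above the triangle threshold p ~ 1/n. Asymptotically E[X] ~ (c³/6)·n^{3(1−α)} = (6³/6)·n^{1.5} → ∞; triangles are abundant w.h.p.

E[X] ≈ 70145.2404; in regime p = Θ(1/n^{1/2}) E[X] diverges (above the triangle threshold p ~ 1/n).


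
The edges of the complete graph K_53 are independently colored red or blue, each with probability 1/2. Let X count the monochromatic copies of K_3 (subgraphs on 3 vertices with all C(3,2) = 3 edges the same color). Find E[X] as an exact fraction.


Let X = Σ_S X_S over the C(53, 3) = 23426 subsets S of size 3, where X_S = 1 if the K_3 on S is monochromatic.
For a fixed S, the K_3 on S has C(3, 2) = 3 edges. P[all 3 edges red] = (1/2)^3, and likewise for blue, so P[monochromatic] = 2·(1/2)^3 = 2^{1 − 3} = 1/4.
By linearity: E[X] = C(53, 3) · 2^{1 − 3} = 23426 · 1/4 = 11713/2.
Numerically: E[X] ≈ 5856.50000.

E[X] = C(53,3)·2^(1−C(3,2)) = 11713/2 ≈ 5856.50000.


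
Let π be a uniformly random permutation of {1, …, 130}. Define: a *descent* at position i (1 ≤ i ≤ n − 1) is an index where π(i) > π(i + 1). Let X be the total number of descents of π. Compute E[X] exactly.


Write X = Σ X_I over i = 1, …, 129, with X_I the indicator of one descent.
There are 129 indicators.
For each fixed i, the pair (π(i), π(i+1)) is a uniformly random ordered pair of distinct values from {1, …, 130}; by symmetry P[π(i) > π(i+1)] = 1/2.
By linearity: E[X] = 129 · (1/2) = (130 − 1) · (1/2) = 129/2 ≈ 64.50000.

E[X] = 129/2 = 64.50000.


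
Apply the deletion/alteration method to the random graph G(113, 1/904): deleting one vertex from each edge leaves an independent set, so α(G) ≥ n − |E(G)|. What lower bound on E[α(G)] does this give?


E[|E(G)|] = C(113, 2)·p = 6328 · (1/904) = 7.
E[α(G)] ≥ n − E[|E(G)|] = 113 − 7 = 106.
Numerically: ≈ 106.0000.
(This is only a lower bound; the true E[α(G)] may be larger.)

E[α(G)] ≥ 106 ≈ 106.0000.


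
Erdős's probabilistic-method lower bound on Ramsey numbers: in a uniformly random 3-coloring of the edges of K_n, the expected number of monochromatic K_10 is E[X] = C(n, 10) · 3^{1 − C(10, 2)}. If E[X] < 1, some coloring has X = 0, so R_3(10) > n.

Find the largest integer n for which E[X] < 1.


We need C(n, 10) · 3^{1 − 45} < 1, i.e. C(n, 10) < 3^{45 − 1} = 984770902183611232881.
Check values of n near the boundary:
  n = 570: C(570, 10) = 921524823451961408691; 921524823451961408691 < 984770902183611232881? YES
  n = 571: C(571, 10) = 937951290893172842001; 937951290893172842001 < 984770902183611232881? YES
  n = 572: C(572, 10) = 954640815642161682606; 954640815642161682606 < 984770902183611232881? YES
  n = 573: C(573, 10) = 971597135635805762226; 971597135635805762226 < 984770902183611232881? YES
  n = 574: C(574, 10) = 988824035203816502691; 988824035203816502691 < 984770902183611232881? NO
  n = 575: C(575, 10) = 1006325345561406175305; 1006325345561406175305 < 984770902183611232881? NO
  n = 576: C(576, 10) = 1024104945306307344480; 1024104945306307344480 < 984770902183611232881? NO
The largest n with C(n, 10) < 984770902183611232881 is n = 573 (where E[X] = 35985079097622435638/36472996377170786403 ≈ 0.986623). Hence R_3(10) > 573, i.e. R_3(10) ≥ 574.

Largest n = 573; hence R_3(10) > 573.


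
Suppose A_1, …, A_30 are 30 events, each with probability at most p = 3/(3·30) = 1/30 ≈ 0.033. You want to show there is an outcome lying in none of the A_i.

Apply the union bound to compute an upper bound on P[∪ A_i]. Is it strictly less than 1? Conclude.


Union bound: P[∪_{i=1}^{30} A_i] ≤ Σ_i P[A_i] ≤ 30·p = 30·(1/30) = 1.
Numerically: 1 ≈ 1.000.
Is 1 < 1? NO.
Since the bound 1 is ≥ 1, the union bound is uninformative here; it does NOT by itself certify existence.

30·p = 1 ≈ 1.000; existence NOT certified by the union bound.


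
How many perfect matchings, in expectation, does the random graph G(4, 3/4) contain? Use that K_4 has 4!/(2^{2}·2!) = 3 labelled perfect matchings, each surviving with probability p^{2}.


K_4 has 4!/(2^{2}·2!) = 3 labelled perfect matchings.
For each such perfect matching H, let X_H = 1 if all 2 edges of H are present in G. Then P[X_H = 1] = p^{2} = (3/4)^{2} = 9/16.
Summing the indicators: E[X] = Σ_H E[X_H] = 3 · p^{2} = 3 · 9/16 = 27/16.
Numerically: E[X] ≈ 1.69.

E[X] = 3 · (3/4)^{2} = 27/16 ≈ 1.69.


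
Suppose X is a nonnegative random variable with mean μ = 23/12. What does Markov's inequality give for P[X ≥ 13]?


μ = E[X] = 23/12, a = 13.
Markov: P[X ≥ 13] ≤ μ/a = (23/12)/13 = 23/156.
Numerically: ≈ 0.147436.
(Since a = 13 > μ = 1.916667, the bound 23/156 is < 1 and informative.)

P[X ≥ 13] ≤ 23/156 ≈ 0.147436.


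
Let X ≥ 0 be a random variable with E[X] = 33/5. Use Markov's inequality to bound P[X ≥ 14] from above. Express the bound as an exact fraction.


μ = E[X] = 33/5, a = 14.
Markov: P[X ≥ 14] ≤ μ/a = (33/5)/14 = 33/70.
Numerically: ≈ 0.471429.
(Since a = 14 > μ = 6.600000, the bound 33/70 is < 1 and informative.)

P[X ≥ 14] ≤ 33/70 ≈ 0.471429.


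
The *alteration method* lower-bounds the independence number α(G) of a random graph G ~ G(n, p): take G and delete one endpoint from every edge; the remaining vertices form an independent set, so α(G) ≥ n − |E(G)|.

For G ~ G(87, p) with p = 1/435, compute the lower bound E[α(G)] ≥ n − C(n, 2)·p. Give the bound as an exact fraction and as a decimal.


E[|E(G)|] = C(87, 2)·p = 3741 · (1/435) = 43/5.
E[α(G)] ≥ n − E[|E(G)|] = 87 − 43/5 = 392/5.
Numerically: ≈ 78.4000.
(This is only a lower bound; the true E[α(G)] may be larger.)

E[α(G)] ≥ 392/5 ≈ 78.4000.


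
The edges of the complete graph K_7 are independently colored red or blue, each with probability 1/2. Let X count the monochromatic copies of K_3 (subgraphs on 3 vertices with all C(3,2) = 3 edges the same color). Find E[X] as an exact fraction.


Let X = Σ_S X_S over the C(7, 3) = 35 subsets S of size 3, where X_S = 1 if the K_3 on S is monochromatic.
For a fixed S, the K_3 on S has C(3, 2) = 3 edges. P[all 3 edges red] = (1/2)^3, and likewise for blue, so P[monochromatic] = 2·(1/2)^3 = 2^{1 − 3} = 1/4.
By linearity of expectation: E[X] = C(7, 3) · 2^{1 − 3} = 35 · 1/4 = 35/4.
Numerically: E[X] ≈ 8.750.

E[X] = C(7,3)·2^(1−C(3,2)) = 35/4 ≈ 8.750.


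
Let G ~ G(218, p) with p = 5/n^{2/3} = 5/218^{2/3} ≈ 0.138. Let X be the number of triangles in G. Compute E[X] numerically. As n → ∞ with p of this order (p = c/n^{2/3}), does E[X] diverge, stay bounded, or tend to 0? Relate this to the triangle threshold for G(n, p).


Number of potential triangles: C(218, 3) = 1703016.
Each occurs with probability p³ ≈ (0.138)³ ≈ 2.63025e-03.
By linearity: E[X] = C(218, 3)·p³ ≈ 1703016 · 2.63025e-03 ≈ 4479.358.
Since α = 2/3 < 1, p = c/n^{2/3} ≫ 1/n is above the triangle threshold p ~ 1/n. Asymptotically E[X] ~ (c³/6)·n^{3(1−α)} = (5³/6)·n^{1} → ∞; triangles are abundant w.h.p.

E[X] ≈ 4479.358; in regime p = Θ(1/n^{2/3}) E[X] diverges (above the triangle threshold p ~ 1/n).


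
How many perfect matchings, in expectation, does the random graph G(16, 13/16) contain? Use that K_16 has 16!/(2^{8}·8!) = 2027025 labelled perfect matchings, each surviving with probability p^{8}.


K_16 has 16!/(2^{8}·8!) = 2027025 labelled perfect matchings.
For each such perfect matching H, let X_H = 1 if all 8 edges of H are present in G. Then P[X_H = 1] = p^{8} = (13/16)^{8} = 815730721/4294967296.
Summing the indicators: E[X] = Σ_H E[X_H] = 2027025 · p^{8} = 2027025 · 815730721/4294967296 = 1653506564735025/4294967296.
Numerically: E[X] ≈ 384987.

E[X] = 2027025 · (13/16)^{8} = 1653506564735025/4294967296 ≈ 384987.


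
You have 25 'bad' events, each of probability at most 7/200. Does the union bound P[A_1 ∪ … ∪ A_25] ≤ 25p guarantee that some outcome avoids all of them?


Union bound: P[∪_{i=1}^{25} A_i] ≤ Σ_i P[A_i] ≤ 25·p = 25·(7/200) = 7/8.
Numerically: 7/8 ≈ 0.87500.
Is 7/8 < 1? YES.
Since P[∪ A_i] ≤ 7/8 < 1, the complement has P[∩ A_i^c] ≥ 1 − 7/8 = 1/8 > 0, so some outcome avoids every A_i.

25·p = 7/8 ≈ 0.87500; existence CERTIFIED by the union bound.


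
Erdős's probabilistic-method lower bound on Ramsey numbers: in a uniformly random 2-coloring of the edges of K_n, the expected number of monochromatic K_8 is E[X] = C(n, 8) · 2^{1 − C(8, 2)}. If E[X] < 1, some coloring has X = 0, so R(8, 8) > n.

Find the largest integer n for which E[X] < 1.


We need C(n, 8) · 2^{1 − 28} < 1, i.e. C(n, 8) < 2^{28 − 1} = 134217728.
Check values of n near the boundary:
  n = 39: C(39, 8) = 61523748; 61523748 < 134217728? YES
  n = 40: C(40, 8) = 76904685; 76904685 < 134217728? YES
  n = 41: C(41, 8) = 95548245; 95548245 < 134217728? YES
  n = 42: C(42, 8) = 118030185; 118030185 < 134217728? YES
  n = 43: C(43, 8) = 145008513; 145008513 < 134217728? NO
  n = 44: C(44, 8) = 177232627; 177232627 < 134217728? NO
The largest n with C(n, 8) < 134217728 is n = 42 (where E[X] = 118030185/134217728 ≈ 0.8793934). Hence R(8, 8) > 42, i.e. R(8, 8) ≥ 43.

Largest n = 42; hence R(8, 8) > 42.


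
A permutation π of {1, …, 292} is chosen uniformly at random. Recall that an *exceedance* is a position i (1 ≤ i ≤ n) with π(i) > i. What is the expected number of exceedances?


Write X = Σ_{i=1}^{292} X_i, where X_i = 1_{π(i) > i}.
For each fixed i, π(i) is uniform over {1, …, 292} (marginal of a uniform permutation), so P[π(i) > i] = (n − i)/n. Summing: Σ_{i=1}^{292} (n − i)/n = (0 + 1 + … + 291)/292 = 292(292 − 1)/(2·292) = (292 − 1)/2.
Hence E[X] = Σ_{i=1}^{292} (292 − i)/292 = 291/2 ≈ 145.5000.

E[X] = 291/2 = 145.5000.


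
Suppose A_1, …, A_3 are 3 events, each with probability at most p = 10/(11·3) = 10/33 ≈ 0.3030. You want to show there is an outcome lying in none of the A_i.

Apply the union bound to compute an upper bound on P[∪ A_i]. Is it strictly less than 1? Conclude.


Union bound: P[∪_{i=1}^{3} A_i] ≤ Σ_i P[A_i] ≤ 3·p = 3·(10/33) = 10/11.
Numerically: 10/11 ≈ 0.9091.
Is 10/11 < 1? YES.
Since P[∪ A_i] ≤ 10/11 < 1, the complement has P[∩ A_i^c] ≥ 1 − 10/11 = 1/11 > 0, so some outcome avoids every A_i.

3·p = 10/11 ≈ 0.9091; existence CERTIFIED by the union bound.


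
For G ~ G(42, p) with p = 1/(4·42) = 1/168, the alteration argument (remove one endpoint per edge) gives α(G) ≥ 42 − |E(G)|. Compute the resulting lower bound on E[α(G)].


E[|E(G)|] = C(42, 2)·p = 861 · (1/168) = 41/8.
E[α(G)] ≥ n − E[|E(G)|] = 42 − 41/8 = 295/8.
Numerically: ≈ 36.875.
(This is only a lower bound; the true E[α(G)] may be larger.)

E[α(G)] ≥ 295/8 ≈ 36.875.


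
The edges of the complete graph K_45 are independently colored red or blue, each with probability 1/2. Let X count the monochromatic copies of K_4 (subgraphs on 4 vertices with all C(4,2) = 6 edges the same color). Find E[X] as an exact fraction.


Let X = Σ_S X_S over the C(45, 4) = 148995 subsets S of size 4, where X_S = 1 if the K_4 on S is monochromatic.
For a fixed S, the K_4 on S has C(4, 2) = 6 edges. P[all 6 edges red] = (1/2)^6, and likewise for blue, so P[monochromatic] = 2·(1/2)^6 = 2^{1 − 6} = 1/32.
By linearity: E[X] = C(45, 4) · 2^{1 − 6} = 148995 · 1/32 = 148995/32.
Numerically: E[X] ≈ 4656.093750.

E[X] = C(45,4)·2^(1−C(4,2)) = 148995/32 ≈ 4656.093750.


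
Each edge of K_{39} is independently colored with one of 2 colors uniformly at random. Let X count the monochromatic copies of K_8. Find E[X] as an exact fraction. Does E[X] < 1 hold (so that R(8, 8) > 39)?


E[X] = C(39, 8) · 2^{1 − 28} = 61523748 · 2^{−27} = 61523748/134217728.
As a reduced fraction: E[X] = 15380937/33554432 ≈ 0.458388.
Is E[X] < 1? YES.
Since E[X] < 1, there exists a 2-coloring of K_{39} with no monochromatic K_8; hence R(8, 8) > 39.

E[X] = 15380937/33554432 ≈ 0.458388; E[X] < 1, so R(8, 8) > 39.


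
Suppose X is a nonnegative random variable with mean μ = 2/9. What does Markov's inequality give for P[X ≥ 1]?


μ = E[X] = 2/9, a = 1.
Markov: P[X ≥ 1] ≤ μ/a = (2/9)/1 = 2/9.
Numerically: ≈ 0.22222.
(Since a = 1 > μ = 0.22222, the bound 2/9 is < 1 and informative.)

P[X ≥ 1] ≤ 2/9 ≈ 0.22222.


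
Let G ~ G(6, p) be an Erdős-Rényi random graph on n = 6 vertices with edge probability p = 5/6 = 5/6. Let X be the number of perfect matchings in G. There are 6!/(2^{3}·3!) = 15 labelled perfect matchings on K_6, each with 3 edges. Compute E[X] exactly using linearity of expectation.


K_6 has 6!/(2^{3}·3!) = 15 labelled perfect matchings.
For each such perfect matching H, let X_H = 1 if all 3 edges of H are present in G. Then P[X_H = 1] = p^{3} = (5/6)^{3} = 125/216.
By linearity of expectation: E[X] = Σ_H E[X_H] = 15 · p^{3} = 15 · 125/216 = 625/72.
Numerically: E[X] ≈ 8.6806.

E[X] = 15 · (5/6)^{3} = 625/72 ≈ 8.6806.


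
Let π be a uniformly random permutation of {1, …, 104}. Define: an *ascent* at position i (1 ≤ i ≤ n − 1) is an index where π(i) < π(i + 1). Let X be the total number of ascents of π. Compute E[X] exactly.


Write X = Σ X_I over i = 1, …, 103, with X_I the indicator of one ascent.
There are 103 indicators.
For each fixed i, the pair (π(i), π(i+1)) is a uniformly random ordered pair of distinct values from {1, …, 104}; by symmetry P[π(i) < π(i+1)] = 1/2.
By linearity: E[X] = 103 · (1/2) = (104 − 1) · (1/2) = 103/2 ≈ 51.5000.

E[X] = 103/2 = 51.5000.


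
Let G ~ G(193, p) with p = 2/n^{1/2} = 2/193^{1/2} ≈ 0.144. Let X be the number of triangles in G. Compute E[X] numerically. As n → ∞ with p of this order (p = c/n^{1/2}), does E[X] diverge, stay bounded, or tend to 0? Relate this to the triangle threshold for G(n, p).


Number of potential triangles: C(193, 3) = 1179616.
Each occurs with probability p³ ≈ (0.144)³ ≈ 2.983692e-03.
By linearity: E[X] = C(193, 3)·p³ ≈ 1179616 · 2.983692e-03 ≈ 3519.6111.
Since α = 1/2 < 1, p = c/n^{1/2} ≫ 1/n is above the triangle threshold p ~ 1/n. Asymptotically E[X] ~ (c³/6)·n^{3(1−α)} = (2³/6)·n^{1.5} → ∞; triangles are abundant w.h.p.

E[X] ≈ 3519.6111; in regime p = Θ(1/n^{1/2}) E[X] diverges (above the triangle threshold p ~ 1/n).


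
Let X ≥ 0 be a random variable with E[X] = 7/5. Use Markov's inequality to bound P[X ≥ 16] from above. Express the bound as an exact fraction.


μ = E[X] = 7/5, a = 16.
Markov: P[X ≥ 16] ≤ μ/a = (7/5)/16 = 7/80.
Numerically: ≈ 0.08750.
(Since a = 16 > μ = 1.40000, the bound 7/80 is < 1 and informative.)

P[X ≥ 16] ≤ 7/80 ≈ 0.08750.


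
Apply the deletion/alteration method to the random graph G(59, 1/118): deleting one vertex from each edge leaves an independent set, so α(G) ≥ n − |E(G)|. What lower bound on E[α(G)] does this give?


E[|E(G)|] = C(59, 2)·p = 1711 · (1/118) = 29/2.
E[α(G)] ≥ n − E[|E(G)|] = 59 − 29/2 = 89/2.
Numerically: ≈ 44.5000.
(This is only a lower bound; the true E[α(G)] may be larger.)

E[α(G)] ≥ 89/2 ≈ 44.5000.


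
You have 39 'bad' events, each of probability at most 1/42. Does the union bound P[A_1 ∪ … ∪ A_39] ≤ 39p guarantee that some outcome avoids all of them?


Union bound: P[∪_{i=1}^{39} A_i] ≤ Σ_i P[A_i] ≤ 39·p = 39·(1/42) = 13/14.
Numerically: 13/14 ≈ 0.92857.
Is 13/14 < 1? YES.
Since P[∪ A_i] ≤ 13/14 < 1, the complement has P[∩ A_i^c] ≥ 1 − 13/14 = 1/14 > 0, so some outcome avoids every A_i.

39·p = 13/14 ≈ 0.92857; existence CERTIFIED by the union bound.


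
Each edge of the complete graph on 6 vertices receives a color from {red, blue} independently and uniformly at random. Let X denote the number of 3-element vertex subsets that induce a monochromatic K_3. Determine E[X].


Let X = Σ_S X_S over the C(6, 3) = 20 subsets S of size 3, where X_S = 1 if the K_3 on S is monochromatic.
For a fixed S, the K_3 on S has C(3, 2) = 3 edges. P[all 3 edges red] = (1/2)^3, and likewise for blue, so P[monochromatic] = 2·(1/2)^3 = 2^{1 − 3} = 1/4.
By linearity of expectation: E[X] = C(6, 3) · 2^{1 − 3} = 20 · 1/4 = 5.
Numerically: E[X] ≈ 5.00000.

E[X] = C(6,3)·2^(1−C(3,2)) = 5 ≈ 5.00000.


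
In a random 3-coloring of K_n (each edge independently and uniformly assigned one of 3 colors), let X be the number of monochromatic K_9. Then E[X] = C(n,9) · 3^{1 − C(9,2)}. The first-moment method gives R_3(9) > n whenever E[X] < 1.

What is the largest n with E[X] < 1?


We need C(n, 9) · 3^{1 − 36} < 1, i.e. C(n, 9) < 3^{36 − 1} = 50031545098999707.
Check values of n near the boundary:
  n = 300: C(300, 9) = 48052241692154700; 48052241692154700 < 50031545098999707? YES
  n = 301: C(301, 9) = 49533303936090975; 49533303936090975 < 50031545098999707? YES
  n = 302: C(302, 9) = 51054804739588650; 51054804739588650 < 50031545098999707? NO
  n = 303: C(303, 9) = 52617706925494425; 52617706925494425 < 50031545098999707? NO
The largest n with C(n, 9) < 50031545098999707 is n = 301 (where E[X] = 16511101312030325/16677181699666569 ≈ 0.9900). Hence R_3(9) > 301, i.e. R_3(9) ≥ 302.

Largest n = 301; hence R_3(9) > 301.


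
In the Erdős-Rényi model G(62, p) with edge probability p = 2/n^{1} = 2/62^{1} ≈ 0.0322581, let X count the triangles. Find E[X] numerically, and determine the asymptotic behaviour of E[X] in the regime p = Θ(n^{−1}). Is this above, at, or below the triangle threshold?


Number of potential triangles: C(62, 3) = 37820.
Each occurs with probability p³ ≈ (0.0322581)³ ≈ 3.35671847e-05.
By linearity: E[X] = C(62, 3)·p³ ≈ 37820 · 3.35671847e-05 ≈ 1.269511.
Here α = 1, so p = 2/n is exactly at the triangle threshold p ~ 1/n. Asymptotically E[X] → c³/6 = 2³/6 = 4/3 ≈ 1.333333, a bounded constant. In this regime the triangle count is asymptotically Poisson(c³/6).

E[X] ≈ 1.269511; in regime p = Θ(1/n^{1}) E[X] stays bounded (at the triangle threshold p ~ 1/n).


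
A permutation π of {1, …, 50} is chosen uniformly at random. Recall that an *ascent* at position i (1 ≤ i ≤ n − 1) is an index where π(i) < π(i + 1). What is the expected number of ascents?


Write X = Σ X_I over i = 1, …, 49, with X_I the indicator of one ascent.
There are 49 indicators.
For each fixed i, the pair (π(i), π(i+1)) is a uniformly random ordered pair of distinct values from {1, …, 50}; by symmetry P[π(i) < π(i+1)] = 1/2.
By linearity: E[X] = 49 · (1/2) = (50 − 1) · (1/2) = 49/2 ≈ 24.5000.

E[X] = 49/2 = 24.5000.


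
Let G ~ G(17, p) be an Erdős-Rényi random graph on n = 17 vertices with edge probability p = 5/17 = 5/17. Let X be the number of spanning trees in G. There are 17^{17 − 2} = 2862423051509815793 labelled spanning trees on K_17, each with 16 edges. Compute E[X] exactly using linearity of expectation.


K_17 has 17^{17 − 2} = 2862423051509815793 labelled spanning trees.
For each such spanning tree H, let X_H = 1 if all 16 edges of H are present in G. Then P[X_H = 1] = p^{16} = (5/17)^{16} = 152587890625/48661191875666868481.
By linearity: E[X] = Σ_H E[X_H] = 2862423051509815793 · p^{16} = 2862423051509815793 · 152587890625/48661191875666868481 = 152587890625/17.
Numerically: E[X] ≈ 8.9758e+09.

E[X] = 2862423051509815793 · (5/17)^{16} = 152587890625/17 ≈ 8.9758e+09.


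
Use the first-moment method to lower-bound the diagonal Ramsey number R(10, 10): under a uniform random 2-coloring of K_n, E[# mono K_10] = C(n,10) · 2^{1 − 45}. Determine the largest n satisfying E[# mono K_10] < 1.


We need C(n, 10) · 2^{1 − 45} < 1, i.e. C(n, 10) < 2^{45 − 1} = 17592186044416.
Check values of n near the boundary:
  n = 99: C(99, 10) = 15579278510796; 15579278510796 < 17592186044416? YES
  n = 100: C(100, 10) = 17310309456440; 17310309456440 < 17592186044416? YES
  n = 101: C(101, 10) = 19212541264840; 19212541264840 < 17592186044416? NO
  n = 102: C(102, 10) = 21300860967540; 21300860967540 < 17592186044416? NO
The largest n with C(n, 10) < 17592186044416 is n = 100 (where E[X] = 2163788682055/2199023255552 ≈ 0.983977). Hence R(10, 10) > 100, i.e. R(10, 10) ≥ 101.

Largest n = 100; hence R(10, 10) > 100.


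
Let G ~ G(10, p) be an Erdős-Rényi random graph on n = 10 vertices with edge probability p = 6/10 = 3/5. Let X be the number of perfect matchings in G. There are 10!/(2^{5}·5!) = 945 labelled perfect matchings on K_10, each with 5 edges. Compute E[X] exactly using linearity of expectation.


K_10 has 10!/(2^{5}·5!) = 945 labelled perfect matchings.
For each such perfect matching H, let X_H = 1 if all 5 edges of H are present in G. Then P[X_H = 1] = p^{5} = (3/5)^{5} = 243/3125.
By linearity: E[X] = Σ_H E[X_H] = 945 · p^{5} = 945 · 243/3125 = 45927/625.
Numerically: E[X] ≈ 73.4832.

E[X] = 945 · (3/5)^{5} = 45927/625 ≈ 73.4832.


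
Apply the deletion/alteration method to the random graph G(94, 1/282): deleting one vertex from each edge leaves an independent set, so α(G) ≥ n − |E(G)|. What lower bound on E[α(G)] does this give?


E[|E(G)|] = C(94, 2)·p = 4371 · (1/282) = 31/2.
E[α(G)] ≥ n − E[|E(G)|] = 94 − 31/2 = 157/2.
Numerically: ≈ 78.500000.
(This is only a lower bound; the true E[α(G)] may be larger.)

E[α(G)] ≥ 157/2 ≈ 78.500000.


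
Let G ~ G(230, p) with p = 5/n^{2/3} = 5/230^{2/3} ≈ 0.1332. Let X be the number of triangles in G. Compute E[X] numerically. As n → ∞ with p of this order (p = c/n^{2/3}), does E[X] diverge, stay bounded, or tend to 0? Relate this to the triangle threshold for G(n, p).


Number of potential triangles: C(230, 3) = 2001460.
Each occurs with probability p³ ≈ (0.1332)³ ≈ 2.362949e-03.
By linearity: E[X] = C(230, 3)·p³ ≈ 2001460 · 2.362949e-03 ≈ 4729.3478.
Since α = 2/3 < 1, p = c/n^{2/3} ≫ 1/n is above the triangle threshold p ~ 1/n. Asymptotically E[X] ~ (c³/6)·n^{3(1−α)} = (5³/6)·n^{1} → ∞; triangles are abundant w.h.p.

E[X] ≈ 4729.3478; in regime p = Θ(1/n^{2/3}) E[X] diverges (above the triangle threshold p ~ 1/n).


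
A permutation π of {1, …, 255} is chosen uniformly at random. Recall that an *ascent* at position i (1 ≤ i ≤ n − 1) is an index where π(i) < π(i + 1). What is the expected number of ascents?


Write X = Σ X_I over i = 1, …, 254, with X_I the indicator of one ascent.
There are 254 indicators.
For each fixed i, the pair (π(i), π(i+1)) is a uniformly random ordered pair of distinct values from {1, …, 255}; by symmetry P[π(i) < π(i+1)] = 1/2.
By linearity: E[X] = 254 · (1/2) = (255 − 1) · (1/2) = 127 ≈ 127.0000.

E[X] = 127 = 127.0000.


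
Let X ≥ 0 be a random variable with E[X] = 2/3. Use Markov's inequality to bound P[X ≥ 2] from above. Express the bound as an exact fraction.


μ = E[X] = 2/3, a = 2.
Markov: P[X ≥ 2] ≤ μ/a = (2/3)/2 = 1/3.
Numerically: ≈ 0.33333.
(Since a = 2 > μ = 0.66667, the bound 1/3 is < 1 and informative.)

P[X ≥ 2] ≤ 1/3 ≈ 0.33333.


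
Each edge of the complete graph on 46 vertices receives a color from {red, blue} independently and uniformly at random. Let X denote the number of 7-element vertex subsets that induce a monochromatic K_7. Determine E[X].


Let X = Σ_S X_S over the C(46, 7) = 53524680 subsets S of size 7, where X_S = 1 if the K_7 on S is monochromatic.
For a fixed S, the K_7 on S has C(7, 2) = 21 edges. P[all 21 edges red] = (1/2)^21, and likewise for blue, so P[monochromatic] = 2·(1/2)^21 = 2^{1 − 21} = 1/1048576.
By linearity of expectation: E[X] = C(46, 7) · 2^{1 − 21} = 53524680 · 1/1048576 = 6690585/131072.
Numerically: E[X] ≈ 51.04511.

E[X] = C(46,7)·2^(1−C(7,2)) = 6690585/131072 ≈ 51.04511.


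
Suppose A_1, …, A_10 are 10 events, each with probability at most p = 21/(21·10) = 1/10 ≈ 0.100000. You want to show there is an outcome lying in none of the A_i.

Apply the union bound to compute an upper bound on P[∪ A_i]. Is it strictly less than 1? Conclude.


Union bound: P[∪_{i=1}^{10} A_i] ≤ Σ_i P[A_i] ≤ 10·p = 10·(1/10) = 1.
Numerically: 1 ≈ 1.000000.
Is 1 < 1? NO.
Since the bound 1 is ≥ 1, the union bound is uninformative here; it does NOT by itself certify existence.

10·p = 1 ≈ 1.000000; existence NOT certified by the union bound.


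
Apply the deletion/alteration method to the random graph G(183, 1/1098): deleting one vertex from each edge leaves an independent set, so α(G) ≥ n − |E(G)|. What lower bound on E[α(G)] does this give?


E[|E(G)|] = C(183, 2)·p = 16653 · (1/1098) = 91/6.
E[α(G)] ≥ n − E[|E(G)|] = 183 − 91/6 = 1007/6.
Numerically: ≈ 167.8333.
(This is only a lower bound; the true E[α(G)] may be larger.)

E[α(G)] ≥ 1007/6 ≈ 167.8333.


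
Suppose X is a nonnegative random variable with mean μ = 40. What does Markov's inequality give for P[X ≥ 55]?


μ = E[X] = 40, a = 55.
Markov: P[X ≥ 55] ≤ μ/a = (40)/55 = 8/11.
Numerically: ≈ 0.7273.
(Since a = 55 > μ = 40.0000, the bound 8/11 is < 1 and informative.)

P[X ≥ 55] ≤ 8/11 ≈ 0.7273.


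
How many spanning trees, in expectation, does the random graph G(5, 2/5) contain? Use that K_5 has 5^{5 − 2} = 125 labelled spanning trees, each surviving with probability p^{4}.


K_5 has 5^{5 − 2} = 125 labelled spanning trees.
For each such spanning tree H, let X_H = 1 if all 4 edges of H are present in G. Then P[X_H = 1] = p^{4} = (2/5)^{4} = 16/625.
Summing the indicators: E[X] = Σ_H E[X_H] = 125 · p^{4} = 125 · 16/625 = 16/5.
Numerically: E[X] ≈ 3.2.

E[X] = 125 · (2/5)^{4} = 16/5 ≈ 3.2.


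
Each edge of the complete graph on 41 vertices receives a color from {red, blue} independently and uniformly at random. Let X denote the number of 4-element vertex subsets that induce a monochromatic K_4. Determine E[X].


Let X = Σ_S X_S over the C(41, 4) = 101270 subsets S of size 4, where X_S = 1 if the K_4 on S is monochromatic.
For a fixed S, the K_4 on S has C(4, 2) = 6 edges. P[all 6 edges red] = (1/2)^6, and likewise for blue, so P[monochromatic] = 2·(1/2)^6 = 2^{1 − 6} = 1/32.
By linearity of expectation: E[X] = C(41, 4) · 2^{1 − 6} = 101270 · 1/32 = 50635/16.
Numerically: E[X] ≈ 3164.6875.

E[X] = C(41,4)·2^(1−C(4,2)) = 50635/16 ≈ 3164.6875.


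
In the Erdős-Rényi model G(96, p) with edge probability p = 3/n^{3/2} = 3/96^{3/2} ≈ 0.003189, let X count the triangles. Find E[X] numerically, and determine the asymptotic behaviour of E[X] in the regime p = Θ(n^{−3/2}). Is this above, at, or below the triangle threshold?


Number of potential triangles: C(96, 3) = 142880.
Each occurs with probability p³ ≈ (0.003189)³ ≈ 3.244466e-08.
By linearity: E[X] = C(96, 3)·p³ ≈ 142880 · 3.244466e-08 ≈ 0.0046.
Since α = 3/2 > 1, p = c/n^{3/2} = o(1/n) is below the triangle threshold p ~ 1/n. Asymptotically E[X] ~ (c³/6)·n^{3(1−α)} = (3³/6)·n^{-1.5} → 0, so by Markov's inequality G has no triangles w.h.p.

E[X] ≈ 0.0046; in regime p = Θ(1/n^{3/2}) E[X] tends to 0 (below the triangle threshold p ~ 1/n).


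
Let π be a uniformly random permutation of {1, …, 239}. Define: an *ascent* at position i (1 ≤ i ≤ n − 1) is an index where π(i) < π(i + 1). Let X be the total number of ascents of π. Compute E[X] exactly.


Write X = Σ X_I over i = 1, …, 238, with X_I the indicator of one ascent.
There are 238 indicators.
For each fixed i, the pair (π(i), π(i+1)) is a uniformly random ordered pair of distinct values from {1, …, 239}; by symmetry P[π(i) < π(i+1)] = 1/2.
By linearity: E[X] = 238 · (1/2) = (239 − 1) · (1/2) = 119 ≈ 119.00000.

E[X] = 119 = 119.00000.


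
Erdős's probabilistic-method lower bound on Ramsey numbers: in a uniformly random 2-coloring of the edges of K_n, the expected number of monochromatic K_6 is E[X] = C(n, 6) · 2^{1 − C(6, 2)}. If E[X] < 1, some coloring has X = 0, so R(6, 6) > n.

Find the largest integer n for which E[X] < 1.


We need C(n, 6) · 2^{1 − 15} < 1, i.e. C(n, 6) < 2^{15 − 1} = 16384.
Check values of n near the boundary:
  n = 12: C(12, 6) = 924; 924 < 16384? YES
  n = 13: C(13, 6) = 1716; 1716 < 16384? YES
  n = 14: C(14, 6) = 3003; 3003 < 16384? YES
  n = 15: C(15, 6) = 5005; 5005 < 16384? YES
  n = 16: C(16, 6) = 8008; 8008 < 16384? YES
  n = 17: C(17, 6) = 12376; 12376 < 16384? YES
  n = 18: C(18, 6) = 18564; 18564 < 16384? NO
  n = 19: C(19, 6) = 27132; 27132 < 16384? NO
The largest n with C(n, 6) < 16384 is n = 17 (where E[X] = 1547/2048 ≈ 0.75537). Hence R(6, 6) > 17, i.e. R(6, 6) ≥ 18.

Largest n = 17; hence R(6, 6) > 17.


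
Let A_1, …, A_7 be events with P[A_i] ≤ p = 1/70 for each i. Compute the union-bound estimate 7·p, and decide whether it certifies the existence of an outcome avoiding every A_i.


Union bound: P[∪_{i=1}^{7} A_i] ≤ Σ_i P[A_i] ≤ 7·p = 7·(1/70) = 1/10.
Numerically: 1/10 ≈ 0.1000000.
Is 1/10 < 1? YES.
Since P[∪ A_i] ≤ 1/10 < 1, the complement has P[∩ A_i^c] ≥ 1 − 1/10 = 9/10 > 0, so some outcome avoids every A_i.

7·p = 1/10 ≈ 0.1000000; existence CERTIFIED by the union bound.


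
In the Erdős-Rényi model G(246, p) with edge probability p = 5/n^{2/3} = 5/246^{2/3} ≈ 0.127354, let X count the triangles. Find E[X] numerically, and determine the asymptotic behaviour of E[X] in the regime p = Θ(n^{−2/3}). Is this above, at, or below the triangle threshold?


Number of potential triangles: C(246, 3) = 2450980.
Each occurs with probability p³ ≈ (0.127354)³ ≈ 2.06556944e-03.
By linearity: E[X] = C(246, 3)·p³ ≈ 2450980 · 2.06556944e-03 ≈ 5062.669377.
Since α = 2/3 < 1, p = c/n^{2/3} ≫ 1/n is above the triangle threshold p ~ 1/n. Asymptotically E[X] ~ (c³/6)·n^{3(1−α)} = (5³/6)·n^{1} → ∞; triangles are abundant w.h.p.

E[X] ≈ 5062.669377; in regime p = Θ(1/n^{2/3}) E[X] diverges (above the triangle threshold p ~ 1/n).


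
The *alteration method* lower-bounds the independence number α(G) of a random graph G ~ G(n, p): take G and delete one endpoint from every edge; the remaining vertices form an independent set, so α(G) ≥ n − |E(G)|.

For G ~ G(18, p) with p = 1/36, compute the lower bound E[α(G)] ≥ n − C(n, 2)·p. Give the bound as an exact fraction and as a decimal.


E[|E(G)|] = C(18, 2)·p = 153 · (1/36) = 17/4.
E[α(G)] ≥ n − E[|E(G)|] = 18 − 17/4 = 55/4.
Numerically: ≈ 13.750.
(This is only a lower bound; the true E[α(G)] may be larger.)

E[α(G)] ≥ 55/4 ≈ 13.750.


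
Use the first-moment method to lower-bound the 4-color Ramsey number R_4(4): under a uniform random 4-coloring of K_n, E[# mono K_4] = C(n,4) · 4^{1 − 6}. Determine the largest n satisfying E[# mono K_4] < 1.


We need C(n, 4) · 4^{1 − 6} < 1, i.e. C(n, 4) < 4^{6 − 1} = 1024.
Check values of n near the boundary:
  n = 9: C(9, 4) = 126; 126 < 1024? YES
  n = 10: C(10, 4) = 210; 210 < 1024? YES
  n = 11: C(11, 4) = 330; 330 < 1024? YES
  n = 12: C(12, 4) = 495; 495 < 1024? YES
  n = 13: C(13, 4) = 715; 715 < 1024? YES
  n = 14: C(14, 4) = 1001; 1001 < 1024? YES
  n = 15: C(15, 4) = 1365; 1365 < 1024? NO
The largest n with C(n, 4) < 1024 is n = 14 (where E[X] = 1001/1024 ≈ 0.977539). Hence R_4(4) > 14, i.e. R_4(4) ≥ 15.

Largest n = 14; hence R_4(4) > 14.


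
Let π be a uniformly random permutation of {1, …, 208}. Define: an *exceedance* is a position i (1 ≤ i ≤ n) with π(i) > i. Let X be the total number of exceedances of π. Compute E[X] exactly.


Write X = Σ_{i=1}^{208} X_i, where X_i = 1_{π(i) > i}.
For each fixed i, π(i) is uniform over {1, …, 208} (marginal of a uniform permutation), so P[π(i) > i] = (n − i)/n. Summing: Σ_{i=1}^{208} (n − i)/n = (0 + 1 + … + 207)/208 = 208(208 − 1)/(2·208) = (208 − 1)/2.
Hence E[X] = Σ_{i=1}^{208} (208 − i)/208 = 207/2 ≈ 103.500.

E[X] = 207/2 = 103.500.


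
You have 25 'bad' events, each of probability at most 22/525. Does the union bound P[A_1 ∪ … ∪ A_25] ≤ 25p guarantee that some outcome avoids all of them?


Union bound: P[∪_{i=1}^{25} A_i] ≤ Σ_i P[A_i] ≤ 25·p = 25·(22/525) = 22/21.
Numerically: 22/21 ≈ 1.048.
Is 22/21 < 1? NO.
Since the bound 22/21 is ≥ 1, the union bound is uninformative here; it does NOT by itself certify existence.

25·p = 22/21 ≈ 1.048; existence NOT certified by the union bound.


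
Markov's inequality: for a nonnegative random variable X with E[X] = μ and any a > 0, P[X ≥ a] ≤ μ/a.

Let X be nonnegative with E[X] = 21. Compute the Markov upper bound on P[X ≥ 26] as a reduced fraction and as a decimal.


μ = E[X] = 21, a = 26.
Markov: P[X ≥ 26] ≤ μ/a = (21)/26 = 21/26.
Numerically: ≈ 0.808.
(Since a = 26 > μ = 21.000, the bound 21/26 is < 1 and informative.)

P[X ≥ 26] ≤ 21/26 ≈ 0.808.


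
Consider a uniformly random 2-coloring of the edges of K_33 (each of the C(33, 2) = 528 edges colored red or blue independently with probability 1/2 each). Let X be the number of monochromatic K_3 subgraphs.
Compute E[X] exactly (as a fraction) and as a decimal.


Let X = Σ_S X_S over the C(33, 3) = 5456 subsets S of size 3, where X_S = 1 if the K_3 on S is monochromatic.
For a fixed S, the K_3 on S has C(3, 2) = 3 edges. P[all 3 edges red] = (1/2)^3, and likewise for blue, so P[monochromatic] = 2·(1/2)^3 = 2^{1 − 3} = 1/4.
By linearity of expectation: E[X] = C(33, 3) · 2^{1 − 3} = 5456 · 1/4 = 1364.
Numerically: E[X] ≈ 1364.0000.

E[X] = C(33,3)·2^(1−C(3,2)) = 1364 ≈ 1364.0000.


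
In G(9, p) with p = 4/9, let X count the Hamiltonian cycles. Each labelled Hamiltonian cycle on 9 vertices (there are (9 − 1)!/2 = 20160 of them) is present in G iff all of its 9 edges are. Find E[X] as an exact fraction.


K_9 has (9 − 1)!/2 = 20160 labelled Hamiltonian cycles.
For each such Hamiltonian cycle H, let X_H = 1 if all 9 edges of H are present in G. Then P[X_H = 1] = p^{9} = (4/9)^{9} = 262144/387420489.
Summing the indicators: E[X] = Σ_H E[X_H] = 20160 · p^{9} = 20160 · 262144/387420489 = 587202560/43046721.
Numerically: E[X] ≈ 13.6411.

E[X] = 20160 · (4/9)^{9} = 587202560/43046721 ≈ 13.6411.


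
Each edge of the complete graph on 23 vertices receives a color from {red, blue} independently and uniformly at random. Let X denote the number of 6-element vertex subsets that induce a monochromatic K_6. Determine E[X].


Let X = Σ_S X_S over the C(23, 6) = 100947 subsets S of size 6, where X_S = 1 if the K_6 on S is monochromatic.
For a fixed S, the K_6 on S has C(6, 2) = 15 edges. P[all 15 edges red] = (1/2)^15, and likewise for blue, so P[monochromatic] = 2·(1/2)^15 = 2^{1 − 15} = 1/16384.
By linearity of expectation: E[X] = C(23, 6) · 2^{1 − 15} = 100947 · 1/16384 = 100947/16384.
Numerically: E[X] ≈ 6.161.

E[X] = C(23,6)·2^(1−C(6,2)) = 100947/16384 ≈ 6.161.
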